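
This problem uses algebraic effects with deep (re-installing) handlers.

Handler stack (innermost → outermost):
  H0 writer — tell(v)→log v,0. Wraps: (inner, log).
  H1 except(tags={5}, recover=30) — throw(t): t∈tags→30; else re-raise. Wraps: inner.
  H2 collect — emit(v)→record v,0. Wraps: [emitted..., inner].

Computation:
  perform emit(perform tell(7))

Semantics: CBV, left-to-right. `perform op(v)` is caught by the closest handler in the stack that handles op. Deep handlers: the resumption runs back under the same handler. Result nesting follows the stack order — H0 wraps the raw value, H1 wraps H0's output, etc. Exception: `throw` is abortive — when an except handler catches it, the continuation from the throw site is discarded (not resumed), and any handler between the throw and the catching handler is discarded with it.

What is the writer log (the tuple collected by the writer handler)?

Working:
tell(7) @ H0 ⇒ log+=7
emit(0) @ H2 ⇒ out+=0
H0 returns (0, (7))
H1 returns (0, (7))
H2 returns [0, (0, (7))]
= [0, (0, (7))]

Answer: (7)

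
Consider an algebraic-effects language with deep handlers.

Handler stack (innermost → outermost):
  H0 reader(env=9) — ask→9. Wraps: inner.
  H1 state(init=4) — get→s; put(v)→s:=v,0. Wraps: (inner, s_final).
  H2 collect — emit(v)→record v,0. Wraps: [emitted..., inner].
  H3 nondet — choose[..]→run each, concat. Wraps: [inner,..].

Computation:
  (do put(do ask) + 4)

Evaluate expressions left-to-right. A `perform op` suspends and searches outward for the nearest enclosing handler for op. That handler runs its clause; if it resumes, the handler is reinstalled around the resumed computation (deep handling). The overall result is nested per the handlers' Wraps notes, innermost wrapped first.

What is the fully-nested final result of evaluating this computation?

Step-by-step:
ask @ H0 ⇒ 9
put(9) @ H1 ⇒ s:=9
H0 returns 4
H1 returns (4, 9)
H2 returns [(4, 9)]
H3 returns [[(4, 9)]]
= [[(4, 9)]]

Answer: [[(4, 9)]]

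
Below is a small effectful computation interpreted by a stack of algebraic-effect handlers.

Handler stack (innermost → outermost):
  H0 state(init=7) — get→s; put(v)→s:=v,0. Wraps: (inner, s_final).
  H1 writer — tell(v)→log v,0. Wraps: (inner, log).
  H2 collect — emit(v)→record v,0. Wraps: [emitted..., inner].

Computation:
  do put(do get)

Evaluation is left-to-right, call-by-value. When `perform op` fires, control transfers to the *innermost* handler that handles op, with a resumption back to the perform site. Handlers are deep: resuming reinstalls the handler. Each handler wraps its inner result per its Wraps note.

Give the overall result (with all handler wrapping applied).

Answer: [((0, 7), ())]

Evaluation trace:
get @ H0 ⇒ 7
put(7) @ H0 ⇒ s:=7
H0 returns (0, 7)
H1 returns ((0, 7), ())
H2 returns [((0, 7), ())]
= [((0, 7), ())]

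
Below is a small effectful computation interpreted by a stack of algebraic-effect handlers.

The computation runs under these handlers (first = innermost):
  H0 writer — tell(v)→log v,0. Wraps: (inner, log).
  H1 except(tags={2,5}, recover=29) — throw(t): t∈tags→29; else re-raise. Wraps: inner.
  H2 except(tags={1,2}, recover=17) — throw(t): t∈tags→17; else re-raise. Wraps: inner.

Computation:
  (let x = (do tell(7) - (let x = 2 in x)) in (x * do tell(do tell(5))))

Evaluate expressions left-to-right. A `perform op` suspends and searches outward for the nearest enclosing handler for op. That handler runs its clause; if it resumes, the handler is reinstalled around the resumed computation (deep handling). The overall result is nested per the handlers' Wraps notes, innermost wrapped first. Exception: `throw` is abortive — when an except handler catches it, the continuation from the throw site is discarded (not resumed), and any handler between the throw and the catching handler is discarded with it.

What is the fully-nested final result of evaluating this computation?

Step-by-step:
tell(7) @ H0 ⇒ log+=7
tell(5) @ H0 ⇒ log+=5
tell(0) @ H0 ⇒ log+=0
H0 returns (0, (7, 5, 0))
H1 returns (0, (7, 5, 0))
H2 returns (0, (7, 5, 0))
= (0, (7, 5, 0))

Answer: (0, (7, 5, 0))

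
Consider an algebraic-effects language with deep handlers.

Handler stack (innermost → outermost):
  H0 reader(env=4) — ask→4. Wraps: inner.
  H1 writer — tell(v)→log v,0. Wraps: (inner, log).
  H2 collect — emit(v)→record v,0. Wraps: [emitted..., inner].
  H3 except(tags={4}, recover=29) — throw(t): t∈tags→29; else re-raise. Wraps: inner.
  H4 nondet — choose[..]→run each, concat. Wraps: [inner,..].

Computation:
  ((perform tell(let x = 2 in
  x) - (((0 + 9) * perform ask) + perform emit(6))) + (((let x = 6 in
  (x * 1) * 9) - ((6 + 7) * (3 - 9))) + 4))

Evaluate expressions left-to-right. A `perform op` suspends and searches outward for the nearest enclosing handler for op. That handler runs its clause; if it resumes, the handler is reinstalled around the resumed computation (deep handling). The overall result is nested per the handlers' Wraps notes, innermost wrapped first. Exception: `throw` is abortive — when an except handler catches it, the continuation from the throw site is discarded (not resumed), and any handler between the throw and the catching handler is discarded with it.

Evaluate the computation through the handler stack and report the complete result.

Answer: [[6, (100, (2))]]

Evaluation trace:
tell(2) @ H1 ⇒ log+=2
ask @ H0 ⇒ 4
emit(6) @ H2 ⇒ out+=6
H0 returns 100
H1 returns (100, (2))
H2 returns [6, (100, (2))]
H3 returns [6, (100, (2))]
H4 returns [[6, (100, (2))]]
= [[6, (100, (2))]]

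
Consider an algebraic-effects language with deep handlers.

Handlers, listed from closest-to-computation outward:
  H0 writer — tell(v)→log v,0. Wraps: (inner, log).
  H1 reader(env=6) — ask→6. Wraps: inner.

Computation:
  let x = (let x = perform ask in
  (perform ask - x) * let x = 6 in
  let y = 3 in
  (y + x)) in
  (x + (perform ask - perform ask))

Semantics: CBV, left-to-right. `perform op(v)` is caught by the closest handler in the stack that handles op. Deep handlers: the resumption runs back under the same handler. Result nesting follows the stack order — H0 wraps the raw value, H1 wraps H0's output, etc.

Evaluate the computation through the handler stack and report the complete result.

Working:
ask @ H1 ⇒ 6
ask @ H1 ⇒ 6
ask @ H1 ⇒ 6
ask @ H1 ⇒ 6
H0 returns (0, ())
H1 returns (0, ())
= (0, ())

Answer: (0, ())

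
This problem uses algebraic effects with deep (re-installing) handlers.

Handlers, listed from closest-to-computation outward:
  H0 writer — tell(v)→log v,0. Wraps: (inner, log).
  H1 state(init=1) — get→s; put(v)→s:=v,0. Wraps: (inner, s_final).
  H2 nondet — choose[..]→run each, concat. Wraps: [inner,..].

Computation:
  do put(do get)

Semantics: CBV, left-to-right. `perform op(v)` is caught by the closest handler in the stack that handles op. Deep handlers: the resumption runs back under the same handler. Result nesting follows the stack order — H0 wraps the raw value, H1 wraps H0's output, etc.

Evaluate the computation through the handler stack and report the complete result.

Answer: [((0, ()), 1)]

Working:
get @ H1 ⇒ 1
put(1) @ H1 ⇒ s:=1
H0 returns (0, ())
H1 returns ((0, ()), 1)
H2 returns [((0, ()), 1)]
= [((0, ()), 1)]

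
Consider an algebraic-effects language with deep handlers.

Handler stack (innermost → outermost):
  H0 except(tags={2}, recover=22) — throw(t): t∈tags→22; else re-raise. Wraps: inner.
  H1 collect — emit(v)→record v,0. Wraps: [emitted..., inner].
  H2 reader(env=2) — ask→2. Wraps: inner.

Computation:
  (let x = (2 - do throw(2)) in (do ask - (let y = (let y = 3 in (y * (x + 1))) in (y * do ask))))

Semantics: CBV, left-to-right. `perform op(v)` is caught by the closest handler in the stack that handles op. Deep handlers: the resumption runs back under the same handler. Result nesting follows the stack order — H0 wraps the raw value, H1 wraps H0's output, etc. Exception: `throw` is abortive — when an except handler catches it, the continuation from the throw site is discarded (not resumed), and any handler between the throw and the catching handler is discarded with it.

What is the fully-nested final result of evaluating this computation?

Step-by-step:
throw(2) @ H0 caught ⇒ 22
H1 returns [22]
H2 returns [22]
= [22]

Answer: [22]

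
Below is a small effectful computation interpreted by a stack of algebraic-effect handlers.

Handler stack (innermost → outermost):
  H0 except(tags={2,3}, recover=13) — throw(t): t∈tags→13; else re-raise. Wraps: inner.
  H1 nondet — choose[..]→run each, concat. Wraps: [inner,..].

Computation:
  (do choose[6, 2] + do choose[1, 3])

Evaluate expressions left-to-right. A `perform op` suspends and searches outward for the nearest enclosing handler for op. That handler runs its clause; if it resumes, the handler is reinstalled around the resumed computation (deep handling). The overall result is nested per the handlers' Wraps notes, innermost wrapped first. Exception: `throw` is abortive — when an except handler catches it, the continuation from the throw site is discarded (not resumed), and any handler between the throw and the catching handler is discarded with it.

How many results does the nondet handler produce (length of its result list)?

Evaluation trace:
choose[6, 2] @ H1
  branch[0] choose=6:
    choose[1, 3] @ H1
      branch[0] choose=1:
        H0 returns 7
        H1 returns [7]
      branch[1] choose=3:
        H0 returns 9
        H1 returns [9]
  branch[1] choose=2:
    choose[1, 3] @ H1
      branch[0] choose=1:
        H0 returns 3
        H1 returns [3]
      branch[1] choose=3:
        H0 returns 5
        H1 returns [5]
= [7, 9, 3, 5]

Answer: 4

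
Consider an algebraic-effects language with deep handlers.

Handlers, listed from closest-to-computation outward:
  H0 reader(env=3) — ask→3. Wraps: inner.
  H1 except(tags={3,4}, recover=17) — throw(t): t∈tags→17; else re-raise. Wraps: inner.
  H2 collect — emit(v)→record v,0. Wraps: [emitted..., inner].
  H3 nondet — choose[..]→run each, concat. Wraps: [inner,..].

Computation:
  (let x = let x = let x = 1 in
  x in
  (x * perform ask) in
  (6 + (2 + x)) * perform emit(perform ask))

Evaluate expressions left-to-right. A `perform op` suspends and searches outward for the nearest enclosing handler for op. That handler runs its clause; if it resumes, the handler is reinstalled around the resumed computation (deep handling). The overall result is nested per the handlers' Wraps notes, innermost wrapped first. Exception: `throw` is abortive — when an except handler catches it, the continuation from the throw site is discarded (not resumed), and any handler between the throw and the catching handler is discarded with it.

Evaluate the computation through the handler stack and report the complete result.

Step-by-step:
ask @ H0 ⇒ 3
ask @ H0 ⇒ 3
emit(3) @ H2 ⇒ out+=3
H0 returns 0
H1 returns 0
H2 returns [3, 0]
H3 returns [[3, 0]]
= [[3, 0]]

Answer: [[3, 0]]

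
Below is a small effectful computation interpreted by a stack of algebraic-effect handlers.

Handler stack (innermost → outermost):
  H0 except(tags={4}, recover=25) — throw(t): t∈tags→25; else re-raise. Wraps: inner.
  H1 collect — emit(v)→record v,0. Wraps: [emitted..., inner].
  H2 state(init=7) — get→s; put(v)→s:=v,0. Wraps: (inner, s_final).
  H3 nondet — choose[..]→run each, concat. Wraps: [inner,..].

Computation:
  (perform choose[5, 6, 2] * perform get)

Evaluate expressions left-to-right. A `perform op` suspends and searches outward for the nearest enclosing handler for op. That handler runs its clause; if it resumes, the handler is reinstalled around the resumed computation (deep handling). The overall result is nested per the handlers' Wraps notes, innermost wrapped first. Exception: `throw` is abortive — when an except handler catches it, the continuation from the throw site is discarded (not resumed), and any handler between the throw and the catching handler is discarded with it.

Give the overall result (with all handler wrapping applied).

Answer: [([35], 7), ([42], 7), ([14], 7)]

Working:
choose[5, 6, 2] @ H3
  branch[0] choose=5:
    get @ H2 ⇒ 7
    H0 returns 35
    H1 returns [35]
    H2 returns ([35], 7)
    H3 returns [([35], 7)]
  branch[1] choose=6:
    get @ H2 ⇒ 7
    H0 returns 42
    H1 returns [42]
    H2 returns ([42], 7)
    H3 returns [([42], 7)]
  branch[2] choose=2:
    get @ H2 ⇒ 7
    H0 returns 14
    H1 returns [14]
    H2 returns ([14], 7)
    H3 returns [([14], 7)]
= [([35], 7), ([42], 7), ([14], 7)]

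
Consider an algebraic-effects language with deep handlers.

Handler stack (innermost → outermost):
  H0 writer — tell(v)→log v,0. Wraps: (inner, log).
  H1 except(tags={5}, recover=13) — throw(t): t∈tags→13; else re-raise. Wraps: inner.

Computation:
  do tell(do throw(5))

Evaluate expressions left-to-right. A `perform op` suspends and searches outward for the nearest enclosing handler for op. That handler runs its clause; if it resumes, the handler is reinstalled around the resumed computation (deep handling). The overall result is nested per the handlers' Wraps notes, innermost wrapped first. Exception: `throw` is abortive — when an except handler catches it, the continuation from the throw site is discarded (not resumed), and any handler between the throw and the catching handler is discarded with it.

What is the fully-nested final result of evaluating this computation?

Answer: 13

Step-by-step:
throw(5) @ H1 caught ⇒ 13
= 13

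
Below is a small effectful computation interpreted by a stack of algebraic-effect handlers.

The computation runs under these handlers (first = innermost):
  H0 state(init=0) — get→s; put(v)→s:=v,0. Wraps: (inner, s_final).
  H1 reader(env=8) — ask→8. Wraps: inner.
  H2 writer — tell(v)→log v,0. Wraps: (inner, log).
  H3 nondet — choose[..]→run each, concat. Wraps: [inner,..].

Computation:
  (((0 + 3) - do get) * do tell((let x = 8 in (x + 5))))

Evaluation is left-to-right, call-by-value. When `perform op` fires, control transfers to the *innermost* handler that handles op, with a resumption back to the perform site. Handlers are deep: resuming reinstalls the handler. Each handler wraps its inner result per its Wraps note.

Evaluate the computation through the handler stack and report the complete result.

Evaluation trace:
get @ H0 ⇒ 0
tell(13) @ H2 ⇒ log+=13
H0 returns (0, 0)
H1 returns (0, 0)
H2 returns ((0, 0), (13))
H3 returns [((0, 0), (13))]
= [((0, 0), (13))]

Answer: [((0, 0), (13))]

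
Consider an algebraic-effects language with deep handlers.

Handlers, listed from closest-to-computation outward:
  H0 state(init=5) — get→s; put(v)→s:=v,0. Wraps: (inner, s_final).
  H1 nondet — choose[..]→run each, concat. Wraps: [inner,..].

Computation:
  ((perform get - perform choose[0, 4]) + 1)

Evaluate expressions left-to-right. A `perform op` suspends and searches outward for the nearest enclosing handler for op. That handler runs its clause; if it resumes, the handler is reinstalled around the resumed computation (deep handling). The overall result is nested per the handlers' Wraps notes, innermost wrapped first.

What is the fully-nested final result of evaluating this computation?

Evaluation trace:
get @ H0 ⇒ 5
choose[0, 4] @ H1
  branch[0] choose=0:
    H0 returns (6, 5)
    H1 returns [(6, 5)]
  branch[1] choose=4:
    H0 returns (2, 5)
    H1 returns [(2, 5)]
= [(6, 5), (2, 5)]

Answer: [(6, 5), (2, 5)]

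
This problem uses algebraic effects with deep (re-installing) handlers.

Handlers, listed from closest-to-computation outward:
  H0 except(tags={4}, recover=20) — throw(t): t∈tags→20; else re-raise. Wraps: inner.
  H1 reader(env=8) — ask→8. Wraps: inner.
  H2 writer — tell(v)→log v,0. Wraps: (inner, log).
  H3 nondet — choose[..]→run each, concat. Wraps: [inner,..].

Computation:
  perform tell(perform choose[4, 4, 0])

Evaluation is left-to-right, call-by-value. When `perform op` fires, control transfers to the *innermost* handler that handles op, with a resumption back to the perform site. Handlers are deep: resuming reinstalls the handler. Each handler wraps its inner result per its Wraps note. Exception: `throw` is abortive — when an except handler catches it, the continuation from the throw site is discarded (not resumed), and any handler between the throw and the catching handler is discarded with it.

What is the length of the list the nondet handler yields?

Working:
choose[4, 4, 0] @ H3
  branch[0] choose=4:
    tell(4) @ H2 ⇒ log+=4
    H0 returns 0
    H1 returns 0
    H2 returns (0, (4))
    H3 returns [(0, (4))]
  branch[1] choose=4:
    tell(4) @ H2 ⇒ log+=4
    H0 returns 0
    H1 returns 0
    H2 returns (0, (4))
    H3 returns [(0, (4))]
  branch[2] choose=0:
    tell(0) @ H2 ⇒ log+=0
    H0 returns 0
    H1 returns 0
    H2 returns (0, (0))
    H3 returns [(0, (0))]
= [(0, (4)), (0, (4)), (0, (0))]

Answer: 3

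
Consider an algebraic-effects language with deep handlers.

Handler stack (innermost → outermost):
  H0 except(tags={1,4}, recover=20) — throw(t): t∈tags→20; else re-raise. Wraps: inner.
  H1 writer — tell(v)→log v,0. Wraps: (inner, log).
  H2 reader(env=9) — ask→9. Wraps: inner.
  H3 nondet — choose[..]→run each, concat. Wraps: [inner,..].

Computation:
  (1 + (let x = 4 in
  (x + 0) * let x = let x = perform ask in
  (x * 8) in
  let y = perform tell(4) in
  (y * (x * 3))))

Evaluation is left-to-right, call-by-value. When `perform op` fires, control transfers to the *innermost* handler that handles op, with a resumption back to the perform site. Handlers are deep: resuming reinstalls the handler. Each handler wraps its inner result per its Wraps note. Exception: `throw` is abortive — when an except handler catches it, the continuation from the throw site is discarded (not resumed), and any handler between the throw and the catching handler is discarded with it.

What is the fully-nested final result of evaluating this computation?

Evaluation trace:
ask @ H2 ⇒ 9
tell(4) @ H1 ⇒ log+=4
H0 returns 1
H1 returns (1, (4))
H2 returns (1, (4))
H3 returns [(1, (4))]
= [(1, (4))]

Answer: [(1, (4))]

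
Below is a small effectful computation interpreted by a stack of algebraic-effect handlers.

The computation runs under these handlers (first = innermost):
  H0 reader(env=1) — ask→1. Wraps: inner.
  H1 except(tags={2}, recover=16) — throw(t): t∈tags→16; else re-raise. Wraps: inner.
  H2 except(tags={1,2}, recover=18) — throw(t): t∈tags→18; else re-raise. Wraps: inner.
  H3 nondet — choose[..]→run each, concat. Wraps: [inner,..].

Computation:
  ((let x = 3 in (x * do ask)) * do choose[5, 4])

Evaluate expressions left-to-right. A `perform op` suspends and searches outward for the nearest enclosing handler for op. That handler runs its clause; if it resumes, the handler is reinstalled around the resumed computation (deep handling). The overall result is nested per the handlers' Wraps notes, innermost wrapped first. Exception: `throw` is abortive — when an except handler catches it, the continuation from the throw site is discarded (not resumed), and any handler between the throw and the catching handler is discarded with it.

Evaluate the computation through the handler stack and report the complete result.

Answer: [15, 12]

Evaluation trace:
ask @ H0 ⇒ 1
choose[5, 4] @ H3
  branch[0] choose=5:
    H0 returns 15
    H1 returns 15
    H2 returns 15
    H3 returns [15]
  branch[1] choose=4:
    H0 returns 12
    H1 returns 12
    H2 returns 12
    H3 returns [12]
= [15, 12]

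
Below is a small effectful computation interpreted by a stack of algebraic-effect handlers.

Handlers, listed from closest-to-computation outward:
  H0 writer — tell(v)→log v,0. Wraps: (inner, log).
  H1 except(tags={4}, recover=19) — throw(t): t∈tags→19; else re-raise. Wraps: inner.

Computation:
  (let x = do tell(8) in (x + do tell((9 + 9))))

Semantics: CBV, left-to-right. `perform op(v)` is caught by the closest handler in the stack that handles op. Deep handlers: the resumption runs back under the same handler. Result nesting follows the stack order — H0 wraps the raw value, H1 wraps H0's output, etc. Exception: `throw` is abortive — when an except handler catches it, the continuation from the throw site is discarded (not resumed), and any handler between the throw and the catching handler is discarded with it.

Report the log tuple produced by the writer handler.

Step-by-step:
tell(8) @ H0 ⇒ log+=8
tell(18) @ H0 ⇒ log+=18
H0 returns (0, (8, 18))
H1 returns (0, (8, 18))
= (0, (8, 18))

Answer: (8, 18)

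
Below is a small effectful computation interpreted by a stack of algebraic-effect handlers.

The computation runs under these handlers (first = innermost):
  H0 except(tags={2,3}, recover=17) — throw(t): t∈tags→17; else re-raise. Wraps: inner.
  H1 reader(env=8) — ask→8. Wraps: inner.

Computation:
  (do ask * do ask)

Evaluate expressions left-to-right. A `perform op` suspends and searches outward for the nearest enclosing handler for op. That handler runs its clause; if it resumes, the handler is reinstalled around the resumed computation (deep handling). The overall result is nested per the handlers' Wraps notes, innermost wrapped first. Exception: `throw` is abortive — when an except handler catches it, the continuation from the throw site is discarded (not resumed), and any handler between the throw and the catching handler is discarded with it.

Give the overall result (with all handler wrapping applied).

Evaluation trace:
ask @ H1 ⇒ 8
ask @ H1 ⇒ 8
H0 returns 64
H1 returns 64
= 64

Answer: 64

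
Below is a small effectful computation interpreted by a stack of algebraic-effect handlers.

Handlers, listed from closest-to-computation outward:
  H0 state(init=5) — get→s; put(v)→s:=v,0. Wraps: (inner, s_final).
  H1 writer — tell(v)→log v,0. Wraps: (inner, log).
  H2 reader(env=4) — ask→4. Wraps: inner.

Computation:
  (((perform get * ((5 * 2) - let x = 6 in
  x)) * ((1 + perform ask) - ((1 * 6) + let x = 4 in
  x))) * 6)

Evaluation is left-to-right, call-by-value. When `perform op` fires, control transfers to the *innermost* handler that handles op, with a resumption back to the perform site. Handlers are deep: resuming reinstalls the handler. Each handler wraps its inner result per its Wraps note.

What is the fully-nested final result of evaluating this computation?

Answer: ((-600, 5), ())

Step-by-step:
get @ H0 ⇒ 5
ask @ H2 ⇒ 4
H0 returns (-600, 5)
H1 returns ((-600, 5), ())
H2 returns ((-600, 5), ())
= ((-600, 5), ())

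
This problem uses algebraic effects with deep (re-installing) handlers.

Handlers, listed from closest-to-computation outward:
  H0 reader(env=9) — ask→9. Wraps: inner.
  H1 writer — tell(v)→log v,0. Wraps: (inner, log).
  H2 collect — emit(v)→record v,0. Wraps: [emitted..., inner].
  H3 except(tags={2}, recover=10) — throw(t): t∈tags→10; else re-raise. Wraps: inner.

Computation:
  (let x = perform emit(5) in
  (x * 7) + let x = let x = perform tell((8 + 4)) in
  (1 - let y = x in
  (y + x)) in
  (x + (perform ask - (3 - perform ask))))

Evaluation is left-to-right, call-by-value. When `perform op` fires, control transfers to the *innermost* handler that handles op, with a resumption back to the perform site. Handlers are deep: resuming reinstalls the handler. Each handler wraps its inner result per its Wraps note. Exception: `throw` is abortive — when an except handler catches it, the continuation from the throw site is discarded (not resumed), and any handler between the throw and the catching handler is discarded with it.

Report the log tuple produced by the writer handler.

Evaluation trace:
emit(5) @ H2 ⇒ out+=5
tell(12) @ H1 ⇒ log+=12
ask @ H0 ⇒ 9
ask @ H0 ⇒ 9
H0 returns 16
H1 returns (16, (12))
H2 returns [5, (16, (12))]
H3 returns [5, (16, (12))]
= [5, (16, (12))]

Answer: (12)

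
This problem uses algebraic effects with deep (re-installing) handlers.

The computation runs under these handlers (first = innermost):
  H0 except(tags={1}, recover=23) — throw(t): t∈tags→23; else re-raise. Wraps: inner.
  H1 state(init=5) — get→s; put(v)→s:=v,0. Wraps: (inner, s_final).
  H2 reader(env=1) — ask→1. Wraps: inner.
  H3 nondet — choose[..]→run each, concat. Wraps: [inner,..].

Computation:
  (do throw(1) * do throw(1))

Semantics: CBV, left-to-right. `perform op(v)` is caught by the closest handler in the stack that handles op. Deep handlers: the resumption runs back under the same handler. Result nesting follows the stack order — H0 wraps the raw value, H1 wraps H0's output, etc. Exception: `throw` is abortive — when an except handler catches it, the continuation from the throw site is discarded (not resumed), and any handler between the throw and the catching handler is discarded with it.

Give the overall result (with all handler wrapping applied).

Answer: [(23, 5)]

Evaluation trace:
throw(1) @ H0 caught ⇒ 23
H1 returns (23, 5)
H2 returns (23, 5)
H3 returns [(23, 5)]
= [(23, 5)]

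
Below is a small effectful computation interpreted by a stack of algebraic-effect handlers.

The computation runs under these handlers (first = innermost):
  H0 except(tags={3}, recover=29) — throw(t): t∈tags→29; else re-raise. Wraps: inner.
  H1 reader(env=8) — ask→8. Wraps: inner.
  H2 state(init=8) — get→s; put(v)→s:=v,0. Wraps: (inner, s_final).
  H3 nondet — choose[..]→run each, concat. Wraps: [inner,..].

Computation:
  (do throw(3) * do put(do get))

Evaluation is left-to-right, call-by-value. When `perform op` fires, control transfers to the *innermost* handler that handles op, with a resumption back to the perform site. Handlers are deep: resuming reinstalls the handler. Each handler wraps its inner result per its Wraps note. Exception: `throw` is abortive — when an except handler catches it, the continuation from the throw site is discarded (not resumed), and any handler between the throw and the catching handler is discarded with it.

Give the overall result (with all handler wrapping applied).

Evaluation trace:
throw(3) @ H0 caught ⇒ 29
H1 returns 29
H2 returns (29, 8)
H3 returns [(29, 8)]
= [(29, 8)]

Answer: [(29, 8)]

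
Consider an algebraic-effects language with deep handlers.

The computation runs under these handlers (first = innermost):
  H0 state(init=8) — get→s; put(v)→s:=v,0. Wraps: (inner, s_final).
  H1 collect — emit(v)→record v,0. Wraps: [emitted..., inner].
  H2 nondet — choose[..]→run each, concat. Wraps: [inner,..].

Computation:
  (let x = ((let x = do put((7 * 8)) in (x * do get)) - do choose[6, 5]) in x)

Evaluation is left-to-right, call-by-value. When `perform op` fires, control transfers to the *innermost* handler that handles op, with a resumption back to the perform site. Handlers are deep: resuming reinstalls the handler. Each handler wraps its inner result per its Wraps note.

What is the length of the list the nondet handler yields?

Answer: 2

Step-by-step:
put(56) @ H0 ⇒ s:=56
get @ H0 ⇒ 56
choose[6, 5] @ H2
  branch[0] choose=6:
    H0 returns (-6, 56)
    H1 returns [(-6, 56)]
    H2 returns [[(-6, 56)]]
  branch[1] choose=5:
    H0 returns (-5, 56)
    H1 returns [(-5, 56)]
    H2 returns [[(-5, 56)]]
= [[(-6, 56)], [(-5, 56)]]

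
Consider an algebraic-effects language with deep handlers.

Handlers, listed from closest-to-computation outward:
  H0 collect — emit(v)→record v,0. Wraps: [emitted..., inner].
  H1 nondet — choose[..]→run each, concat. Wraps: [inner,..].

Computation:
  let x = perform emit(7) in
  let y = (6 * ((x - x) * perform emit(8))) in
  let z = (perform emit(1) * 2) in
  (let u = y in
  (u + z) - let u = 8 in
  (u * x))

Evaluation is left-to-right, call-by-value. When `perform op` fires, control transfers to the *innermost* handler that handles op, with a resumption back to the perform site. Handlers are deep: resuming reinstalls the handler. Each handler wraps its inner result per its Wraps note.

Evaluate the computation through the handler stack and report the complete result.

Working:
emit(7) @ H0 ⇒ out+=7
emit(8) @ H0 ⇒ out+=8
emit(1) @ H0 ⇒ out+=1
H0 returns [7, 8, 1, 0]
H1 returns [[7, 8, 1, 0]]
= [[7, 8, 1, 0]]

Answer: [[7, 8, 1, 0]]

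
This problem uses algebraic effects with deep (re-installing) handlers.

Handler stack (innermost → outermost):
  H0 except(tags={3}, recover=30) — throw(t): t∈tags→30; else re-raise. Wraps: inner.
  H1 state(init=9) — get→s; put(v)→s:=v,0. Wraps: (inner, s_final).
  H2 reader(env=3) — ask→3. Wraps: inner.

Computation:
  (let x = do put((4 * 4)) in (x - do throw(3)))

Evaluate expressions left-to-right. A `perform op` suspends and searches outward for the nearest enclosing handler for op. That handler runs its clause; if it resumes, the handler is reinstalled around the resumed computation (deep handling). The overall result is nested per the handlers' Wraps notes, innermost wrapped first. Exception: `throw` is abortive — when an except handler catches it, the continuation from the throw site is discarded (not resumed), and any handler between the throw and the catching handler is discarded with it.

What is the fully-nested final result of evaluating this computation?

Step-by-step:
put(16) @ H1 ⇒ s:=16
throw(3) @ H0 caught ⇒ 30
H1 returns (30, 16)
H2 returns (30, 16)
= (30, 16)

Answer: (30, 16)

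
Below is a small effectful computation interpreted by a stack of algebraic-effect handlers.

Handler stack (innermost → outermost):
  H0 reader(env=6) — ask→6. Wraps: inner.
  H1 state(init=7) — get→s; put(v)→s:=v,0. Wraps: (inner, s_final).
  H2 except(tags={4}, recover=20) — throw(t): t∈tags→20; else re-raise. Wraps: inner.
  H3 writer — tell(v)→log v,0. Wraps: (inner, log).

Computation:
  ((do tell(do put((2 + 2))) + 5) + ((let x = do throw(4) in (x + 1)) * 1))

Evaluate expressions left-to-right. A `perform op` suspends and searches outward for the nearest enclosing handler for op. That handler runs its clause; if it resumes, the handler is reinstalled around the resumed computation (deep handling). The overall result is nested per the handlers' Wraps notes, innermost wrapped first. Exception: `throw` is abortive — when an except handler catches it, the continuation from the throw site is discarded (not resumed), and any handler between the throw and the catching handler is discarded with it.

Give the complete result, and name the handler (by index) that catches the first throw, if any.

Answer: (20, (0)) ; first throw caught by: H2

Step-by-step:
put(4) @ H1 ⇒ s:=4
tell(0) @ H3 ⇒ log+=0
throw(4) @ H2 caught ⇒ 20
H3 returns (20, (0))
= (20, (0))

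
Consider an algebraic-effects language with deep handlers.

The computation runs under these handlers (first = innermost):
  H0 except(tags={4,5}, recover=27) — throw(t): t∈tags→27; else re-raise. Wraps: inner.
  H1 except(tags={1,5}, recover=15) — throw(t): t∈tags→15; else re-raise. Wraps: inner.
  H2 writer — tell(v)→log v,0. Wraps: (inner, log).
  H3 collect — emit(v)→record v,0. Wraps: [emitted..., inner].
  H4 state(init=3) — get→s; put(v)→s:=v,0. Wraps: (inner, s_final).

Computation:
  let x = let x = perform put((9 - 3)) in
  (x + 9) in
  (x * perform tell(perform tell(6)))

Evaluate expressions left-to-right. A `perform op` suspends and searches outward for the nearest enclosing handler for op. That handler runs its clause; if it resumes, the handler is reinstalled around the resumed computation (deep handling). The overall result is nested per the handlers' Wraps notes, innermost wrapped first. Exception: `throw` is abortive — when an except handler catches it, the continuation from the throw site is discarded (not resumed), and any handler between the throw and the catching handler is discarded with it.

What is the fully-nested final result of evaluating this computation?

Evaluation trace:
put(6) @ H4 ⇒ s:=6
tell(6) @ H2 ⇒ log+=6
tell(0) @ H2 ⇒ log+=0
H0 returns 0
H1 returns 0
H2 returns (0, (6, 0))
H3 returns [(0, (6, 0))]
H4 returns ([(0, (6, 0))], 6)
= ([(0, (6, 0))], 6)

Answer: ([(0, (6, 0))], 6)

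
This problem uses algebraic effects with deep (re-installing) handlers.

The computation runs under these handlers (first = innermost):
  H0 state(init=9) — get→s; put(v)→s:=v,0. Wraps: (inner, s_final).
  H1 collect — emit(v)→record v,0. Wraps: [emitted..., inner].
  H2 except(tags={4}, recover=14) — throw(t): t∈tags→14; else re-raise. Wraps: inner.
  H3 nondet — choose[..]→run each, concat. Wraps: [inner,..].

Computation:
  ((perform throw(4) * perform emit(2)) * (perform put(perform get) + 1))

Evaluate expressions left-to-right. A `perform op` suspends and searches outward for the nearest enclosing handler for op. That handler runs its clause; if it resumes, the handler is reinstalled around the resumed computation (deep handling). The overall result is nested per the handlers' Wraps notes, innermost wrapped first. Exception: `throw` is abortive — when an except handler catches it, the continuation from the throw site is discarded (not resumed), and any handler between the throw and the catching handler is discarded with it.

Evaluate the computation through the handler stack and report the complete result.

Step-by-step:
throw(4) @ H2 caught ⇒ 14
H3 returns [14]
= [14]

Answer: [14]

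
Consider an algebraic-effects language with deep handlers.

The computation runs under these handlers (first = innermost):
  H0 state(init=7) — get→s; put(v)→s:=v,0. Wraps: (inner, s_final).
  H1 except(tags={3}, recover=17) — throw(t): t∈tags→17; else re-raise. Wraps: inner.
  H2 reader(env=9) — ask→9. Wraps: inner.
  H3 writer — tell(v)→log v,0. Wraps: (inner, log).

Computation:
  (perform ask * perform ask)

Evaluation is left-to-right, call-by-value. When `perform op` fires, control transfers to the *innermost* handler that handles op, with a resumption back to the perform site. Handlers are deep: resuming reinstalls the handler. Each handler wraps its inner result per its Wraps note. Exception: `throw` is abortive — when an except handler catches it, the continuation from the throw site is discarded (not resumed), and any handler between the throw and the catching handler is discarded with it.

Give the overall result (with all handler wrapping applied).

Working:
ask @ H2 ⇒ 9
ask @ H2 ⇒ 9
H0 returns (81, 7)
H1 returns (81, 7)
H2 returns (81, 7)
H3 returns ((81, 7), ())
= ((81, 7), ())

Answer: ((81, 7), ())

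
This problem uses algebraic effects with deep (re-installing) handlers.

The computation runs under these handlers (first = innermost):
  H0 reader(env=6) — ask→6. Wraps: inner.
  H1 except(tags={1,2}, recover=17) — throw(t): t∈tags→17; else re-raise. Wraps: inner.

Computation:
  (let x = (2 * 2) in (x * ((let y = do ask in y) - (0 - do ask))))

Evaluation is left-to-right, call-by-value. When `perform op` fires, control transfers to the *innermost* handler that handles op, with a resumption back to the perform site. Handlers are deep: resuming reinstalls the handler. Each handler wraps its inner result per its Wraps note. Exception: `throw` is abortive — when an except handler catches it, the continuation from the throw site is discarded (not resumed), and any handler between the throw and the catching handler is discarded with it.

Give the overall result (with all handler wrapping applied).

Evaluation trace:
ask @ H0 ⇒ 6
ask @ H0 ⇒ 6
H0 returns 48
H1 returns 48
= 48

Answer: 48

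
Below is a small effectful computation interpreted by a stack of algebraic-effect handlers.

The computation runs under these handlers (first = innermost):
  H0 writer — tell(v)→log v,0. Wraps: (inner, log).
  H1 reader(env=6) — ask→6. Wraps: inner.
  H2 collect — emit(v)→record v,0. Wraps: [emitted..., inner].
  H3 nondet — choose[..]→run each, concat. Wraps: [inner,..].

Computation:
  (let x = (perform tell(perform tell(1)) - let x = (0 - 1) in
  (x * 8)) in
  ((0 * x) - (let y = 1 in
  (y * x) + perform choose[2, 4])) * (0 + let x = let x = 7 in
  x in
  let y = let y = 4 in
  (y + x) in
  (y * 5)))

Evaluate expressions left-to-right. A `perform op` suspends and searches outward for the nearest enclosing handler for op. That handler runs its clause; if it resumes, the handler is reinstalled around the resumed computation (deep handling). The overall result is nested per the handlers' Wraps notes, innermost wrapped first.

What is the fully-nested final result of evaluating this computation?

Working:
tell(1) @ H0 ⇒ log+=1
tell(0) @ H0 ⇒ log+=0
choose[2, 4] @ H3
  branch[0] choose=2:
    H0 returns (-550, (1, 0))
    H1 returns (-550, (1, 0))
    H2 returns [(-550, (1, 0))]
    H3 returns [[(-550, (1, 0))]]
  branch[1] choose=4:
    H0 returns (-660, (1, 0))
    H1 returns (-660, (1, 0))
    H2 returns [(-660, (1, 0))]
    H3 returns [[(-660, (1, 0))]]
= [[(-550, (1, 0))], [(-660, (1, 0))]]

Answer: [[(-550, (1, 0))], [(-660, (1, 0))]]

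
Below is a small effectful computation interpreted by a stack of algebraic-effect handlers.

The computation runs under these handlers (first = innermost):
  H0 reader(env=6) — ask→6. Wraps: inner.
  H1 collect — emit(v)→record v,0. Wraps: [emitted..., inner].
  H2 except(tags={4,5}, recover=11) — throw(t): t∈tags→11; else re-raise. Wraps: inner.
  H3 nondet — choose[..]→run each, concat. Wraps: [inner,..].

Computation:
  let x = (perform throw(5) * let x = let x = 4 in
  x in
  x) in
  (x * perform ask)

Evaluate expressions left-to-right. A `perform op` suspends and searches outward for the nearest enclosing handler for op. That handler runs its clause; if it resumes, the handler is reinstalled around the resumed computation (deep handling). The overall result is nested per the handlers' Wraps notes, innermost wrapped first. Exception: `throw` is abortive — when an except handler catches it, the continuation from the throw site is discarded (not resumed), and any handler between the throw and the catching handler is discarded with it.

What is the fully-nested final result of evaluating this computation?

Working:
throw(5) @ H2 caught ⇒ 11
H3 returns [11]
= [11]

Answer: [11]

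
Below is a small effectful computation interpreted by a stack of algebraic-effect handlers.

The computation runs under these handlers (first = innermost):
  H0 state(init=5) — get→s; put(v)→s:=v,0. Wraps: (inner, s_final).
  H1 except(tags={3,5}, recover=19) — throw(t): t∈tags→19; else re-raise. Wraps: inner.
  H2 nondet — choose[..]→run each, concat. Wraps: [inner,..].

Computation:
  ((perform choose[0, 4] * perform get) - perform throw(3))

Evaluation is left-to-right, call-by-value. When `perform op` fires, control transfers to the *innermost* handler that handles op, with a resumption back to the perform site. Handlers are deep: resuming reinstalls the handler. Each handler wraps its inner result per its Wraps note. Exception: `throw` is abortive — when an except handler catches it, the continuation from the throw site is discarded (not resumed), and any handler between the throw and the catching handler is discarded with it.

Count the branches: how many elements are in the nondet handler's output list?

Answer: 2

Working:
choose[0, 4] @ H2
  branch[0] choose=0:
    get @ H0 ⇒ 5
    throw(3) @ H1 caught ⇒ 19
    H2 returns [19]
  branch[1] choose=4:
    get @ H0 ⇒ 5
    throw(3) @ H1 caught ⇒ 19
    H2 returns [19]
= [19, 19]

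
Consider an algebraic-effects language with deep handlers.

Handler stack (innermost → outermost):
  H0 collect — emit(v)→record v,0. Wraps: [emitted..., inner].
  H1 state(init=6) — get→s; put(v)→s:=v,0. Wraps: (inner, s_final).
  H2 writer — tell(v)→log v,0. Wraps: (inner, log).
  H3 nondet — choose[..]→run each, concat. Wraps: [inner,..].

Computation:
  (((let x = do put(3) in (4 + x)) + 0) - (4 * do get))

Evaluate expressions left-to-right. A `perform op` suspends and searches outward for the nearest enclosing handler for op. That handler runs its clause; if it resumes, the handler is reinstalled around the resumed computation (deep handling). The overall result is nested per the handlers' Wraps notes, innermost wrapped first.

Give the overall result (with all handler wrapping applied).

Step-by-step:
put(3) @ H1 ⇒ s:=3
get @ H1 ⇒ 3
H0 returns [-8]
H1 returns ([-8], 3)
H2 returns (([-8], 3), ())
H3 returns [(([-8], 3), ())]
= [(([-8], 3), ())]

Answer: [(([-8], 3), ())]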